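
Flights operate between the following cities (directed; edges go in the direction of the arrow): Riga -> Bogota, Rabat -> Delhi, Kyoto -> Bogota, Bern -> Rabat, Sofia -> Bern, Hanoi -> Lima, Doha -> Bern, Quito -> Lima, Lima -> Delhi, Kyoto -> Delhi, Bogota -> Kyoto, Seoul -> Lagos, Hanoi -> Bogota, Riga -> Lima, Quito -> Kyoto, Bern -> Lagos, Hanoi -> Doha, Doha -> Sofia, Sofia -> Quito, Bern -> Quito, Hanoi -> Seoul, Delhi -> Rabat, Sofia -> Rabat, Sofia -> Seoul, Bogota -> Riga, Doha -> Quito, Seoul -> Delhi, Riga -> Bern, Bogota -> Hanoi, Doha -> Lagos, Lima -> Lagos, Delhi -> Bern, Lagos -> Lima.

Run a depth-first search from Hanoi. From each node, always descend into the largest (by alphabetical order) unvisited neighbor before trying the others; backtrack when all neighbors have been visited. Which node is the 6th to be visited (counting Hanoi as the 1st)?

Rabat

Visit Hanoi
Hanoi → Seoul
Seoul → Lagos
Lagos → Lima
Lima → Delhi
Delhi → Rabat
Delhi → Bern
Bern → Quito
Quito → Kyoto
Kyoto → Bogota
Bogota → Riga
Hanoi → Doha
Doha → Sofia

Visit order: Hanoi, Seoul, Lagos, Lima, Delhi, Rabat, Bern, Quito, Kyoto, Bogota, Riga, Doha, Sofia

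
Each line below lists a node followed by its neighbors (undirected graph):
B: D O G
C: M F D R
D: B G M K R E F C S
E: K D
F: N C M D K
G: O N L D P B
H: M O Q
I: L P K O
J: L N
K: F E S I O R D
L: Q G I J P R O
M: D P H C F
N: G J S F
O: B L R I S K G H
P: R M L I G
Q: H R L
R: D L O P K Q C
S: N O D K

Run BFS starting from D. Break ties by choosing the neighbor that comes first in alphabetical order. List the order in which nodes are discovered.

D → B → C → E → F → G → K → M → R → S → O → N → L → P → I → H → Q → J

Visit D; enqueue B, C, E, F, G, K, M, R, S → queue [B, C, E, F, G, K, M, R, S]
Visit B; enqueue O → queue [C, E, F, G, K, M, R, S, O]
Visit C → queue [E, F, G, K, M, R, S, O]
Visit E → queue [F, G, K, M, R, S, O]
Visit F; enqueue N → queue [G, K, M, R, S, O, N]
Visit G; enqueue L, P → queue [K, M, R, S, O, N, L, P]
Visit K; enqueue I → queue [M, R, S, O, N, L, P, I]
Visit M; enqueue H → queue [R, S, O, N, L, P, I, H]
Visit R; enqueue Q → queue [S, O, N, L, P, I, H, Q]
Visit S → queue [O, N, L, P, I, H, Q]
Visit O → queue [N, L, P, I, H, Q]
Visit N; enqueue J → queue [L, P, I, H, Q, J]
Visit L → queue [P, I, H, Q, J]
Visit P → queue [I, H, Q, J]
Visit I → queue [H, Q, J]
Visit H → queue [Q, J]
Visit Q → queue [J]
Visit J → queue []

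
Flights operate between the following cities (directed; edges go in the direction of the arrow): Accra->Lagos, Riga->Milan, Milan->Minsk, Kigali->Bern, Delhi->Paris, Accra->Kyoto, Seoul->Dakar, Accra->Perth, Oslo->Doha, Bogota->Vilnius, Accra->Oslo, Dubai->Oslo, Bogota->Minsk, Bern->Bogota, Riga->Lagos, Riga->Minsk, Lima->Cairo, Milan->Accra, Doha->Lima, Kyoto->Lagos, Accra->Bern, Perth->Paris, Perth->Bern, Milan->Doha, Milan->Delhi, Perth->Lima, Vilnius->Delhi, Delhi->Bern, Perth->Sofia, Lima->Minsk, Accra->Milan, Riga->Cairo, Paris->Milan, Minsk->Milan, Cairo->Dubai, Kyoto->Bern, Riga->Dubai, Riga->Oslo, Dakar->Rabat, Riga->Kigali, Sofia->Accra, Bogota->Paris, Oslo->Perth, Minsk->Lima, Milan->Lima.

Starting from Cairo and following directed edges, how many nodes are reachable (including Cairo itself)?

BFS from Cairo visits: Cairo, Dubai, Oslo, Perth, Doha, Sofia, Paris, Lima, Bern, Accra, Milan, Minsk, Bogota, Lagos, Kyoto, Delhi, Vilnius
Reachable nodes: 17 of 22 total.

17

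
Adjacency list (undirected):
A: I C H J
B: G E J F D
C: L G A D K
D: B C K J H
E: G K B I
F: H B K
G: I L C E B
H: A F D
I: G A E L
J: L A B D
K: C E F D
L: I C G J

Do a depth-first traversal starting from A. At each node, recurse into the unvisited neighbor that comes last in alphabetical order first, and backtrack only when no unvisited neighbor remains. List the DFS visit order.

A → J → L → I → G → E → K → F → H → D → C → B

Visit A
A → J
J → L
L → I
I → G
G → E
E → K
K → F
F → H
H → D
D → C
D → B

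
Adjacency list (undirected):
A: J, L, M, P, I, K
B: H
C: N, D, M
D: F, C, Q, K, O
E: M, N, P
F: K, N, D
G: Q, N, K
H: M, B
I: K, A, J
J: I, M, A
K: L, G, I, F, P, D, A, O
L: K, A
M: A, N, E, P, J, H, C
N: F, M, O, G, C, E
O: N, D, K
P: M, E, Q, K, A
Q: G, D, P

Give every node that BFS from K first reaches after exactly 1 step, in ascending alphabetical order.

A, D, F, G, I, L, O, P

Level 0: K
Level 1: A, D, F, G, I, L, O, P
Level 2: C, E, J, M, N, Q
Level 3: H
Level 4: B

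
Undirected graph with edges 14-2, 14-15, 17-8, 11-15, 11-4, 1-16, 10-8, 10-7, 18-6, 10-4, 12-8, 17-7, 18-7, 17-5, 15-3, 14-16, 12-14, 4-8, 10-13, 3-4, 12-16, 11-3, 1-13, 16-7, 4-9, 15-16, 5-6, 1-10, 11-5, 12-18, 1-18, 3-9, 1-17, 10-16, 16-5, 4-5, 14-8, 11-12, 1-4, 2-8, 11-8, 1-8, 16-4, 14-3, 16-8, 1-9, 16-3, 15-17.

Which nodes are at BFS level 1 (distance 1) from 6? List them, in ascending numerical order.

5, 18

Level 0: 6
Level 1: 5, 18
Level 2: 1, 4, 7, 11, 12, 16, 17
Level 3: 3, 8, 9, 10, 13, 14, 15
Level 4: 2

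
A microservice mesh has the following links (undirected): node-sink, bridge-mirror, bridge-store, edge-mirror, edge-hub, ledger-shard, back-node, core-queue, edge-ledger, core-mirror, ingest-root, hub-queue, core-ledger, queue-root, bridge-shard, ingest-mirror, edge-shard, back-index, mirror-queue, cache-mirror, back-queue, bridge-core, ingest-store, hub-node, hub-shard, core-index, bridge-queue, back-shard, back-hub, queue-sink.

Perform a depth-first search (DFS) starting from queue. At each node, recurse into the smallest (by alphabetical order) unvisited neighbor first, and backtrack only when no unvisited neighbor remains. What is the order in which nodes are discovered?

Visit queue
queue → back
back → hub
hub → edge
edge → ledger
ledger → core
core → bridge
bridge → mirror
mirror → cache
mirror → ingest
ingest → root
ingest → store
bridge → shard
core → index
hub → node
node → sink

queue back hub edge ledger core bridge mirror cache ingest root store shard index node sink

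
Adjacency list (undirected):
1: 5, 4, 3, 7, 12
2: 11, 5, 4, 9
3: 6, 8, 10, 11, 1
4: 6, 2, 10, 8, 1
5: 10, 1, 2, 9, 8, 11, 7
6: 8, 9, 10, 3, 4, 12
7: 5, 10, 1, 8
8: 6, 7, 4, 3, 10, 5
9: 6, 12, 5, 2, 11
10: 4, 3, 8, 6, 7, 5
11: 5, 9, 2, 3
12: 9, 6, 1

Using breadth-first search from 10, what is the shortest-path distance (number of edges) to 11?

Level 0: 10
Level 1: 3, 4, 5, 6, 7, 8
Level 2: 1, 2, 9, 11, 12
11 first appears at level 2.

2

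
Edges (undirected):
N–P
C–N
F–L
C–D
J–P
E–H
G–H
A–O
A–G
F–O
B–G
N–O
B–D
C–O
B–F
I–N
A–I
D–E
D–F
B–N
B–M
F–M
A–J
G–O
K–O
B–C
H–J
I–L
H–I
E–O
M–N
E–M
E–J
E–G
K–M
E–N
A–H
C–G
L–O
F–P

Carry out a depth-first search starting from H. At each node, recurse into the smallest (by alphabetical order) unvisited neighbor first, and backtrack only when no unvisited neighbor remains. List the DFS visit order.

Visit H
H → A
A → G
G → B
B → C
C → D
D → E
E → J
J → P
P → F
F → L
L → I
I → N
N → M
M → K
K → O

H, A, G, B, C, D, E, J, P, F, L, I, N, M, K, O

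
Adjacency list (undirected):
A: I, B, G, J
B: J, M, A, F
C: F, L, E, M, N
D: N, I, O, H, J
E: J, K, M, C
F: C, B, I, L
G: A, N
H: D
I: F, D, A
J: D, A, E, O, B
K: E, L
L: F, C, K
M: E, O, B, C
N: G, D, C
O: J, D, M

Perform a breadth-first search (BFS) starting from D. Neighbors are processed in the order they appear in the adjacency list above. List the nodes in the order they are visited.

Visit D; enqueue N, I, O, H, J → queue [N, I, O, H, J]
Visit N; enqueue G, C → queue [I, O, H, J, G, C]
Visit I; enqueue F, A → queue [O, H, J, G, C, F, A]
Visit O; enqueue M → queue [H, J, G, C, F, A, M]
Visit H → queue [J, G, C, F, A, M]
Visit J; enqueue E, B → queue [G, C, F, A, M, E, B]
Visit G → queue [C, F, A, M, E, B]
Visit C; enqueue L → queue [F, A, M, E, B, L]
Visit F → queue [A, M, E, B, L]
Visit A → queue [M, E, B, L]
Visit M → queue [E, B, L]
Visit E; enqueue K → queue [B, L, K]
Visit B → queue [L, K]
Visit L → queue [K]
Visit K → queue []

D → N → I → O → H → J → G → C → F → A → M → E → B → L → K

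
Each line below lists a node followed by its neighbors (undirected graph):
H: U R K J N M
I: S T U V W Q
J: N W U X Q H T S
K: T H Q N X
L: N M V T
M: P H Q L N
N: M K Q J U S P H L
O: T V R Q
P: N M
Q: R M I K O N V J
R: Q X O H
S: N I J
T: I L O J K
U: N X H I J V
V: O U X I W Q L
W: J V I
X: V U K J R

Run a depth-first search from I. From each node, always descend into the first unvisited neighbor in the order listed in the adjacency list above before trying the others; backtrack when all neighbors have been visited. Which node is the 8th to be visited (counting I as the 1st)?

Visit I
I → S
S → N
N → M
M → P
M → H
H → U
U → X
X → V
V → O
O → T
T → L
T → J
J → W
J → Q
Q → R
Q → K

Visit order: I, S, N, M, P, H, U, X, V, O, T, L, J, W, Q, R, K

X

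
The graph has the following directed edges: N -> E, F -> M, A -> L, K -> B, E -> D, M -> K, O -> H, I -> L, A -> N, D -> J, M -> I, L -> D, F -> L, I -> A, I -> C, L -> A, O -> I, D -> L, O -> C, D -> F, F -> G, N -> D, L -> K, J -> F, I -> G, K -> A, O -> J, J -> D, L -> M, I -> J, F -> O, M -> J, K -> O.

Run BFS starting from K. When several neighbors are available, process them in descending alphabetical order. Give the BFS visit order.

K -> O -> B -> A -> J -> I -> H -> C -> N -> L -> F -> D -> G -> E -> M

Visit K; enqueue O, B, A → queue [O, B, A]
Visit O; enqueue J, I, H, C → queue [B, A, J, I, H, C]
Visit B → queue [A, J, I, H, C]
Visit A; enqueue N, L → queue [J, I, H, C, N, L]
Visit J; enqueue F, D → queue [I, H, C, N, L, F, D]
Visit I; enqueue G → queue [H, C, N, L, F, D, G]
Visit H → queue [C, N, L, F, D, G]
Visit C → queue [N, L, F, D, G]
Visit N; enqueue E → queue [L, F, D, G, E]
Visit L; enqueue M → queue [F, D, G, E, M]
Visit F → queue [D, G, E, M]
Visit D → queue [G, E, M]
Visit G → queue [E, M]
Visit E → queue [M]
Visit M → queue []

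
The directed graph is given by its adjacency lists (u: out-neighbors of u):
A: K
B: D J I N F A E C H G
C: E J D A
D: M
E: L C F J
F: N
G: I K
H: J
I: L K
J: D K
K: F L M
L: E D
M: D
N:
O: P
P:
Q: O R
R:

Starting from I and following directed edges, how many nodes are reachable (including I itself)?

11

BFS from I visits: I, L, K, E, D, M, F, J, C, N, A
Reachable nodes: 11 of 18 total.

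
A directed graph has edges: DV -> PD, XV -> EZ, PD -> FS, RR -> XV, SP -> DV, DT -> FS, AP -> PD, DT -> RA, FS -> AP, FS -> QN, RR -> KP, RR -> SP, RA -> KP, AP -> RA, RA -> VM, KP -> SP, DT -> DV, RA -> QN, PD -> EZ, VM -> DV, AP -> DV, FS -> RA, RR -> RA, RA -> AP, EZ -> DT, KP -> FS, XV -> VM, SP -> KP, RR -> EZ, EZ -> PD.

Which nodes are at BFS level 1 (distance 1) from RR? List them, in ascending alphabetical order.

Level 0: RR
Level 1: EZ, KP, RA, SP, XV
Level 2: AP, DT, DV, FS, PD, QN, VM

EZ, KP, RA, SP, XV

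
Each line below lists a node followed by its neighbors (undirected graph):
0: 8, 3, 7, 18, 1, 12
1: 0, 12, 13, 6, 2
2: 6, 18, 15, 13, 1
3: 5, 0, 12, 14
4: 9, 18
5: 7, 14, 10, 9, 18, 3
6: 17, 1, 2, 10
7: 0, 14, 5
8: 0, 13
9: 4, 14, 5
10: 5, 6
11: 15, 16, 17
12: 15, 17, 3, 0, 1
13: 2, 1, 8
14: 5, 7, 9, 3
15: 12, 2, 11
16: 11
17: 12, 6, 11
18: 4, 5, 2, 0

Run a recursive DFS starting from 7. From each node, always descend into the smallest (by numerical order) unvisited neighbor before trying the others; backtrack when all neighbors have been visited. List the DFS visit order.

7 -> 0 -> 1 -> 2 -> 6 -> 10 -> 5 -> 3 -> 12 -> 15 -> 11 -> 16 -> 17 -> 14 -> 9 -> 4 -> 18 -> 13 -> 8

Visit 7
7 → 0
0 → 1
1 → 2
2 → 6
6 → 10
10 → 5
5 → 3
3 → 12
12 → 15
15 → 11
11 → 16
11 → 17
3 → 14
14 → 9
9 → 4
4 → 18
2 → 13
13 → 8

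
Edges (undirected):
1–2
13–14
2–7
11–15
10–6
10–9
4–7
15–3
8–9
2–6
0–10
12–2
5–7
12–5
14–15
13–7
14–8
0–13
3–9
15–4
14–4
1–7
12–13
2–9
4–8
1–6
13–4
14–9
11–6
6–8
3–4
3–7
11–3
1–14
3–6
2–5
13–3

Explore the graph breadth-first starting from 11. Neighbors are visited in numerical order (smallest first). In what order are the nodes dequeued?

Visit 11; enqueue 3, 6, 15 → queue [3, 6, 15]
Visit 3; enqueue 4, 7, 9, 13 → queue [6, 15, 4, 7, 9, 13]
Visit 6; enqueue 1, 2, 8, 10 → queue [15, 4, 7, 9, 13, 1, 2, 8, 10]
Visit 15; enqueue 14 → queue [4, 7, 9, 13, 1, 2, 8, 10, 14]
Visit 4 → queue [7, 9, 13, 1, 2, 8, 10, 14]
Visit 7; enqueue 5 → queue [9, 13, 1, 2, 8, 10, 14, 5]
Visit 9 → queue [13, 1, 2, 8, 10, 14, 5]
Visit 13; enqueue 0, 12 → queue [1, 2, 8, 10, 14, 5, 0, 12]
Visit 1 → queue [2, 8, 10, 14, 5, 0, 12]
Visit 2 → queue [8, 10, 14, 5, 0, 12]
Visit 8 → queue [10, 14, 5, 0, 12]
Visit 10 → queue [14, 5, 0, 12]
Visit 14 → queue [5, 0, 12]
Visit 5 → queue [0, 12]
Visit 0 → queue [12]
Visit 12 → queue []

11, 3, 6, 15, 4, 7, 9, 13, 1, 2, 8, 10, 14, 5, 0, 12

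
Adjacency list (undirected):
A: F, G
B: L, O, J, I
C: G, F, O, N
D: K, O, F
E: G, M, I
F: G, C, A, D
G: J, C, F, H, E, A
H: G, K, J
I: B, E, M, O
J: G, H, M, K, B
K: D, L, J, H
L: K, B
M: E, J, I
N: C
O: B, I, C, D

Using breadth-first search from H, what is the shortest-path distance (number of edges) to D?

Level 0: H
Level 1: G, J, K
Level 2: A, B, C, D, E, F, L, M
Level 3: I, N, O
D first appears at level 2.

2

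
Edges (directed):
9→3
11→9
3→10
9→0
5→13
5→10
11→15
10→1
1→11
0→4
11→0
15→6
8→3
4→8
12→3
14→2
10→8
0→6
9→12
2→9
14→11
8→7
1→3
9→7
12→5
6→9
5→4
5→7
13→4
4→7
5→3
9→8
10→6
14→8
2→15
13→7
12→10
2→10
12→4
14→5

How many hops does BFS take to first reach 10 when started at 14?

Level 0: 14
Level 1: 2, 5, 8, 11
Level 2: 0, 3, 4, 7, 9, 10, 13, 15
Level 3: 1, 6, 12
10 first appears at level 2.

2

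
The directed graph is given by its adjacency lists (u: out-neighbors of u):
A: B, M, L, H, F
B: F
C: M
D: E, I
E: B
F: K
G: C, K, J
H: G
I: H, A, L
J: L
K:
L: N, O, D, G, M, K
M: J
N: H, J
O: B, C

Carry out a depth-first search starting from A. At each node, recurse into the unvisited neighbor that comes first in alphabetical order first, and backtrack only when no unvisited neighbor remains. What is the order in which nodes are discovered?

A, B, F, K, H, G, C, M, J, L, D, E, I, N, O

Visit A
A → B
B → F
F → K
A → H
H → G
G → C
C → M
M → J
J → L
L → D
D → E
D → I
L → N
L → O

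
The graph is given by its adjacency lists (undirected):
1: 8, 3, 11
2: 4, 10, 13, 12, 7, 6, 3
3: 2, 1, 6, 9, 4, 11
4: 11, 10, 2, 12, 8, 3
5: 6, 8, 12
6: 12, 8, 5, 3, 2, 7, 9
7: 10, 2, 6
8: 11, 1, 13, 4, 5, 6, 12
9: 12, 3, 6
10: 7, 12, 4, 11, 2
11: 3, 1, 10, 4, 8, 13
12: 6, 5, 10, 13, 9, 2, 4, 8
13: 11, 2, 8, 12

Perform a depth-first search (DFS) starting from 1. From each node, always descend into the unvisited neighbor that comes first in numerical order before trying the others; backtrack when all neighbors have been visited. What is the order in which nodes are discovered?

1 → 3 → 2 → 4 → 8 → 5 → 6 → 7 → 10 → 11 → 13 → 12 → 9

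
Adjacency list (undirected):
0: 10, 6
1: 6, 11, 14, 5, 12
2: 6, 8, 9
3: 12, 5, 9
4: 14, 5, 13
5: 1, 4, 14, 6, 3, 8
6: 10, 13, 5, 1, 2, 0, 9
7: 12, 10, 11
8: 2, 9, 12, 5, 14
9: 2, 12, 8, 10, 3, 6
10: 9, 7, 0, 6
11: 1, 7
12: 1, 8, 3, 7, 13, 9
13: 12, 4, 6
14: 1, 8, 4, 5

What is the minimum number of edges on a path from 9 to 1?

Level 0: 9
Level 1: 2, 3, 6, 8, 10, 12
Level 2: 0, 1, 5, 7, 13, 14
Level 3: 4, 11
1 first appears at level 2.

2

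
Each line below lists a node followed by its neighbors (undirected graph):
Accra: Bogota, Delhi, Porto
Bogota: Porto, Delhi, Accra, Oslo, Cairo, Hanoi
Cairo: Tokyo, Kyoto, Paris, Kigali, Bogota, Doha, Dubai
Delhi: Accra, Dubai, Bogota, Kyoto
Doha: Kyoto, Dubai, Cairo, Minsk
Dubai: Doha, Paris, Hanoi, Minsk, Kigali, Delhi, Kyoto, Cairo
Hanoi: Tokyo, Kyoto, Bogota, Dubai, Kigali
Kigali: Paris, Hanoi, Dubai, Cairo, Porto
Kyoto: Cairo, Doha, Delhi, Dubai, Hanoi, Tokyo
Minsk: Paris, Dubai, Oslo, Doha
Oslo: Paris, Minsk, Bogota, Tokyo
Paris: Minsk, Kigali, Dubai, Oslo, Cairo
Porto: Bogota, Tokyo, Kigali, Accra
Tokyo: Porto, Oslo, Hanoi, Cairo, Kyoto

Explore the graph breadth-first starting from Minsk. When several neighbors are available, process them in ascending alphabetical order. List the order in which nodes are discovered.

Minsk → Doha → Dubai → Oslo → Paris → Cairo → Kyoto → Delhi → Hanoi → Kigali → Bogota → Tokyo → Accra → Porto

Visit Minsk; enqueue Doha, Dubai, Oslo, Paris → queue [Doha, Dubai, Oslo, Paris]
Visit Doha; enqueue Cairo, Kyoto → queue [Dubai, Oslo, Paris, Cairo, Kyoto]
Visit Dubai; enqueue Delhi, Hanoi, Kigali → queue [Oslo, Paris, Cairo, Kyoto, Delhi, Hanoi, Kigali]
Visit Oslo; enqueue Bogota, Tokyo → queue [Paris, Cairo, Kyoto, Delhi, Hanoi, Kigali, Bogota, Tokyo]
Visit Paris → queue [Cairo, Kyoto, Delhi, Hanoi, Kigali, Bogota, Tokyo]
Visit Cairo → queue [Kyoto, Delhi, Hanoi, Kigali, Bogota, Tokyo]
Visit Kyoto → queue [Delhi, Hanoi, Kigali, Bogota, Tokyo]
Visit Delhi; enqueue Accra → queue [Hanoi, Kigali, Bogota, Tokyo, Accra]
Visit Hanoi → queue [Kigali, Bogota, Tokyo, Accra]
Visit Kigali; enqueue Porto → queue [Bogota, Tokyo, Accra, Porto]
Visit Bogota → queue [Tokyo, Accra, Porto]
Visit Tokyo → queue [Accra, Porto]
Visit Accra → queue [Porto]
Visit Porto → queue []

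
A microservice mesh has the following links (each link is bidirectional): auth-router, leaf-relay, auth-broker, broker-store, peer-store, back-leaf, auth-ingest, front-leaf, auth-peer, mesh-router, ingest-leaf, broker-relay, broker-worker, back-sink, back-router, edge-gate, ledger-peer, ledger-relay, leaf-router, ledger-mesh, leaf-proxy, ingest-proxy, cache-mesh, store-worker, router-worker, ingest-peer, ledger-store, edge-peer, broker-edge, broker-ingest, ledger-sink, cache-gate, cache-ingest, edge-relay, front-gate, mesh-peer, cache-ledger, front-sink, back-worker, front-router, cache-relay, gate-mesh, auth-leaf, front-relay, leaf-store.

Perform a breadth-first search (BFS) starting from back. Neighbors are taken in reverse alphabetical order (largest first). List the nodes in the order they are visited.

back worker sink router leaf store broker ledger front mesh auth relay proxy ingest peer edge cache gate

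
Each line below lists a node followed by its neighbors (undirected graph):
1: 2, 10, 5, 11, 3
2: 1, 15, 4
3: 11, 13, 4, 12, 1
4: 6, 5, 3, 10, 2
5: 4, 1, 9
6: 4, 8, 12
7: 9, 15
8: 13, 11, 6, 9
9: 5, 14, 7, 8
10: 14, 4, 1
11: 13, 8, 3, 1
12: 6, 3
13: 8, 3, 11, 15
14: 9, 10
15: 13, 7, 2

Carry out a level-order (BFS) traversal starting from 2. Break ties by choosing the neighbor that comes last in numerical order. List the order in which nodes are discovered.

2 -> 15 -> 4 -> 1 -> 13 -> 7 -> 10 -> 6 -> 5 -> 3 -> 11 -> 8 -> 9 -> 14 -> 12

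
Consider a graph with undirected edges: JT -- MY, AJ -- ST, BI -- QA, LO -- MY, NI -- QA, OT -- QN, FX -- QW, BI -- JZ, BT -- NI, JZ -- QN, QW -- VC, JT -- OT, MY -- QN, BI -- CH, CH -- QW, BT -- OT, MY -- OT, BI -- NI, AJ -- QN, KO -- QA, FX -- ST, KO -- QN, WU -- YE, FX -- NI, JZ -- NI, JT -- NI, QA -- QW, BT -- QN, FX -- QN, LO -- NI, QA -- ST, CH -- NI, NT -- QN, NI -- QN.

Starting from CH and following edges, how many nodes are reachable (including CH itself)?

18

BFS from CH visits: CH, BI, NI, QW, JZ, QA, BT, FX, JT, LO, QN, VC, KO, ST, OT, MY, AJ, NT
Reachable nodes: 18 of 20 total.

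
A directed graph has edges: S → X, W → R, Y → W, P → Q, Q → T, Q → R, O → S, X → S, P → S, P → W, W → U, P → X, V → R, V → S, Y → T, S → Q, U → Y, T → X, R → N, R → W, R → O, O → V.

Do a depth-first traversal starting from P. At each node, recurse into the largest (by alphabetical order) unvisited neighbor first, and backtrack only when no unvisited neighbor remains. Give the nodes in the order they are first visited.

Visit P
P → X
X → S
S → Q
Q → T
Q → R
R → W
W → U
U → Y
R → O
O → V
R → N

P -> X -> S -> Q -> T -> R -> W -> U -> Y -> O -> V -> N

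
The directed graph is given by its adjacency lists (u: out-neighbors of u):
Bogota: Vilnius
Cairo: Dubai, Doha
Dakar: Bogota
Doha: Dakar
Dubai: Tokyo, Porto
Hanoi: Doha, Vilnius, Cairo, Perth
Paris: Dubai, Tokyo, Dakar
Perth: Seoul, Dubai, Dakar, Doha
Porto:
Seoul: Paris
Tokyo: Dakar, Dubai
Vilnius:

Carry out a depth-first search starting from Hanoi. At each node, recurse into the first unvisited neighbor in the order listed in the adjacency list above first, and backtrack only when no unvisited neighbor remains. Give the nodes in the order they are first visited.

Hanoi Doha Dakar Bogota Vilnius Cairo Dubai Tokyo Porto Perth Seoul Paris

Visit Hanoi
Hanoi → Doha
Doha → Dakar
Dakar → Bogota
Bogota → Vilnius
Hanoi → Cairo
Cairo → Dubai
Dubai → Tokyo
Dubai → Porto
Hanoi → Perth
Perth → Seoul
Seoul → Paris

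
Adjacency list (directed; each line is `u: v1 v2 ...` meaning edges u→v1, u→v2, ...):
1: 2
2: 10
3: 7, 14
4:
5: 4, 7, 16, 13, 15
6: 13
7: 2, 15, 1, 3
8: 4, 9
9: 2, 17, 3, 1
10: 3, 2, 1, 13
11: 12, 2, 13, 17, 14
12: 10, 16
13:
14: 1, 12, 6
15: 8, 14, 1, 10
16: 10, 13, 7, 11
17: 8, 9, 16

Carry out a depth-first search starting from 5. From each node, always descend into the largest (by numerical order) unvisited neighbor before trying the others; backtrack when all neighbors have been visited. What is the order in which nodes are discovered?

5 -> 16 -> 13 -> 11 -> 17 -> 9 -> 3 -> 14 -> 12 -> 10 -> 2 -> 1 -> 6 -> 7 -> 15 -> 8 -> 4

Visit 5
5 → 16
16 → 13
16 → 11
11 → 17
17 → 9
9 → 3
3 → 14
14 → 12
12 → 10
10 → 2
10 → 1
14 → 6
3 → 7
7 → 15
15 → 8
8 → 4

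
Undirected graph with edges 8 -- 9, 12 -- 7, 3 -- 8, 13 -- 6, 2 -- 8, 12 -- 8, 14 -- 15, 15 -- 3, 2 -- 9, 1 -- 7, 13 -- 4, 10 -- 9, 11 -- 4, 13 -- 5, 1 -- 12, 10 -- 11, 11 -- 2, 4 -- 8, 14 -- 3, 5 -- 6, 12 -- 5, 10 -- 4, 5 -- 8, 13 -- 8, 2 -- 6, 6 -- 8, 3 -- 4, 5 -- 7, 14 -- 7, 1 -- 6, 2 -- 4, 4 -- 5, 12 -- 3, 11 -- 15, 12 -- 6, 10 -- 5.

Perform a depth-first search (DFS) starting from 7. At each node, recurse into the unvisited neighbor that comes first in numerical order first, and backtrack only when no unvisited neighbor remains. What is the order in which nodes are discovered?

Visit 7
7 → 1
1 → 6
6 → 2
2 → 4
4 → 3
3 → 8
8 → 5
5 → 10
10 → 9
10 → 11
11 → 15
15 → 14
5 → 12
5 → 13

7 1 6 2 4 3 8 5 10 9 11 15 14 12 13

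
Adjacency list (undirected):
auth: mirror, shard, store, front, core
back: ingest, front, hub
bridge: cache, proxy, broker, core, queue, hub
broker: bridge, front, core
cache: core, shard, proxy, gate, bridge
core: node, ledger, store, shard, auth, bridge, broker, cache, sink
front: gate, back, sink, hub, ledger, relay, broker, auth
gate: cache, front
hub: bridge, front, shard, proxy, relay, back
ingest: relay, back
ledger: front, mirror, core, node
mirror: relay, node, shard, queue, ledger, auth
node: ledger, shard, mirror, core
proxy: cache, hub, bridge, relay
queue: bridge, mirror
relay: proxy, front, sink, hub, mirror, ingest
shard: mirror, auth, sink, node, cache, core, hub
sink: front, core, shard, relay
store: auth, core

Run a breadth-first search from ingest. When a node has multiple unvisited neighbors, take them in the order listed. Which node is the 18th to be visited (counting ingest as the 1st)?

Visit ingest; enqueue relay, back → queue [relay, back]
Visit relay; enqueue proxy, front, sink, hub, mirror → queue [back, proxy, front, sink, hub, mirror]
Visit back → queue [proxy, front, sink, hub, mirror]
Visit proxy; enqueue cache, bridge → queue [front, sink, hub, mirror, cache, bridge]
Visit front; enqueue gate, ledger, broker, auth → queue [sink, hub, mirror, cache, bridge, gate, ledger, broker, auth]
Visit sink; enqueue core, shard → queue [hub, mirror, cache, bridge, gate, ledger, broker, auth, core, shard]
Visit hub → queue [mirror, cache, bridge, gate, ledger, broker, auth, core, shard]
Visit mirror; enqueue node, queue → queue [cache, bridge, gate, ledger, broker, auth, core, shard, node, queue]
Visit cache → queue [bridge, gate, ledger, broker, auth, core, shard, node, queue]
Visit bridge → queue [gate, ledger, broker, auth, core, shard, node, queue]
Visit gate → queue [ledger, broker, auth, core, shard, node, queue]
Visit ledger → queue [broker, auth, core, shard, node, queue]
Visit broker → queue [auth, core, shard, node, queue]
Visit auth; enqueue store → queue [core, shard, node, queue, store]
Visit core → queue [shard, node, queue, store]
Visit shard → queue [node, queue, store]
Visit node → queue [queue, store]
Visit queue → queue [store]
Visit store → queue []

Visit order: ingest, relay, back, proxy, front, sink, hub, mirror, cache, bridge, gate, ledger, broker, auth, core, shard, node, queue, store

queue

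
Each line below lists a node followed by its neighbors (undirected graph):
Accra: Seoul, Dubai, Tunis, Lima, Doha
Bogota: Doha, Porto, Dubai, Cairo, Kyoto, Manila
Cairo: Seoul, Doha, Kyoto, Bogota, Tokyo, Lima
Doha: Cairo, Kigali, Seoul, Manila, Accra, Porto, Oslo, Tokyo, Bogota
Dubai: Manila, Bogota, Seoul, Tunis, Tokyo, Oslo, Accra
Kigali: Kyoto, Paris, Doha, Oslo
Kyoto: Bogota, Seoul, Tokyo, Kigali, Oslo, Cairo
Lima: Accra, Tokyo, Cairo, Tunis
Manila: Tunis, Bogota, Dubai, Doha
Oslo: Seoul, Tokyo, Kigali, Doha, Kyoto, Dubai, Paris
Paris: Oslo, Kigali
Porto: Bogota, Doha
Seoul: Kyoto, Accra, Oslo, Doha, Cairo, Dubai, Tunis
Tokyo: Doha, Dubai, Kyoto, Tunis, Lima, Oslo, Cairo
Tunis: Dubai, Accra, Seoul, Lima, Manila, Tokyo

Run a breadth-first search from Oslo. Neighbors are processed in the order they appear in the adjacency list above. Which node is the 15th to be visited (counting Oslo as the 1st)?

Visit Oslo; enqueue Seoul, Tokyo, Kigali, Doha, Kyoto, Dubai, Paris → queue [Seoul, Tokyo, Kigali, Doha, Kyoto, Dubai, Paris]
Visit Seoul; enqueue Accra, Cairo, Tunis → queue [Tokyo, Kigali, Doha, Kyoto, Dubai, Paris, Accra, Cairo, Tunis]
Visit Tokyo; enqueue Lima → queue [Kigali, Doha, Kyoto, Dubai, Paris, Accra, Cairo, Tunis, Lima]
Visit Kigali → queue [Doha, Kyoto, Dubai, Paris, Accra, Cairo, Tunis, Lima]
Visit Doha; enqueue Manila, Porto, Bogota → queue [Kyoto, Dubai, Paris, Accra, Cairo, Tunis, Lima, Manila, Porto, Bogota]
Visit Kyoto → queue [Dubai, Paris, Accra, Cairo, Tunis, Lima, Manila, Porto, Bogota]
Visit Dubai → queue [Paris, Accra, Cairo, Tunis, Lima, Manila, Porto, Bogota]
Visit Paris → queue [Accra, Cairo, Tunis, Lima, Manila, Porto, Bogota]
Visit Accra → queue [Cairo, Tunis, Lima, Manila, Porto, Bogota]
Visit Cairo → queue [Tunis, Lima, Manila, Porto, Bogota]
Visit Tunis → queue [Lima, Manila, Porto, Bogota]
Visit Lima → queue [Manila, Porto, Bogota]
Visit Manila → queue [Porto, Bogota]
Visit Porto → queue [Bogota]
Visit Bogota → queue []

Visit order: Oslo, Seoul, Tokyo, Kigali, Doha, Kyoto, Dubai, Paris, Accra, Cairo, Tunis, Lima, Manila, Porto, Bogota

Bogota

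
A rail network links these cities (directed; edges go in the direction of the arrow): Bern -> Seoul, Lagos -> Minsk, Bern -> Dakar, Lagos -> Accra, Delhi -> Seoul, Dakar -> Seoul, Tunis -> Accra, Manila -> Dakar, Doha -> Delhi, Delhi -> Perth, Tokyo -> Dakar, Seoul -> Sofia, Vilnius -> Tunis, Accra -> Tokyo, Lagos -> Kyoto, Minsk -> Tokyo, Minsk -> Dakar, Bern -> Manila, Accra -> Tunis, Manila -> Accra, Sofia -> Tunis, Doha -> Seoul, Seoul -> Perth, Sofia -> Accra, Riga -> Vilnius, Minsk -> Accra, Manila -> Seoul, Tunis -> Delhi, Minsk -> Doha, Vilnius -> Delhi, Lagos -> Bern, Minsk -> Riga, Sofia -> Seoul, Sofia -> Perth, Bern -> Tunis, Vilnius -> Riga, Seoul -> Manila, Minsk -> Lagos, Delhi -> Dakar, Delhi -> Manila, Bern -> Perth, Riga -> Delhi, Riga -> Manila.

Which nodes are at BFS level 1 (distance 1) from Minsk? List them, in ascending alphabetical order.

Level 0: Minsk
Level 1: Accra, Dakar, Doha, Lagos, Riga, Tokyo
Level 2: Bern, Delhi, Kyoto, Manila, Seoul, Tunis, Vilnius
Level 3: Perth, Sofia

Accra, Dakar, Doha, Lagos, Riga, Tokyo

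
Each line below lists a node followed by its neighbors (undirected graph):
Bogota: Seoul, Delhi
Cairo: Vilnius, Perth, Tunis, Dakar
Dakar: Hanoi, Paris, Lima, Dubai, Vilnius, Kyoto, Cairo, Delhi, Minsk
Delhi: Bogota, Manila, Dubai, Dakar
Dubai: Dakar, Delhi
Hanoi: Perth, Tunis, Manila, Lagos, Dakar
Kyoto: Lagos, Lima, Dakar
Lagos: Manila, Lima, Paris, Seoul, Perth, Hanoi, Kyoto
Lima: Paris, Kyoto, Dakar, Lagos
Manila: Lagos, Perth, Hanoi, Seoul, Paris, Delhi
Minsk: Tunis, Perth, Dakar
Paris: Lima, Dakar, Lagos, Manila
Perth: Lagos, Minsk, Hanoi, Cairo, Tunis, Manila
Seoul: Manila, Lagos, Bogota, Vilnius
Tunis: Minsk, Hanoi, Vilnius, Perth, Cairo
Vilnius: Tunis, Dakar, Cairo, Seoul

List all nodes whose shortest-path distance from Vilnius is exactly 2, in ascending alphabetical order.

Bogota, Delhi, Dubai, Hanoi, Kyoto, Lagos, Lima, Manila, Minsk, Paris, Perth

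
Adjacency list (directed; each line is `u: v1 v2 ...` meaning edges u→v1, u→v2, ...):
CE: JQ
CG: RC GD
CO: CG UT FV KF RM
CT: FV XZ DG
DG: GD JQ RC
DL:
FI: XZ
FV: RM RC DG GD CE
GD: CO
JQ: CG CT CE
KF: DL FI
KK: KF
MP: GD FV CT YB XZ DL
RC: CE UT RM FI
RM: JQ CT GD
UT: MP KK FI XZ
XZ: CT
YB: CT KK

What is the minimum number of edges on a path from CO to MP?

Level 0: CO
Level 1: CG, FV, KF, RM, UT
Level 2: CE, CT, DG, DL, FI, GD, JQ, KK, MP, RC, XZ
Level 3: YB
MP first appears at level 2.

2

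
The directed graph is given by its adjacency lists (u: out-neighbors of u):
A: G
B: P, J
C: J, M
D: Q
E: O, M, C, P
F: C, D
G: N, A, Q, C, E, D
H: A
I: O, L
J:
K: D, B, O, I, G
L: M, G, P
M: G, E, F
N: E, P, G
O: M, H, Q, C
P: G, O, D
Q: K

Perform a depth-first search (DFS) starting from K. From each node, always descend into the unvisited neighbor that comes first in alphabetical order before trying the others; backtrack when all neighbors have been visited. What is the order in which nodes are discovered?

Visit K
K → B
B → J
B → P
P → D
D → Q
P → G
G → A
G → C
C → M
M → E
E → O
O → H
M → F
G → N
K → I
I → L

K, B, J, P, D, Q, G, A, C, M, E, O, H, F, N, I, L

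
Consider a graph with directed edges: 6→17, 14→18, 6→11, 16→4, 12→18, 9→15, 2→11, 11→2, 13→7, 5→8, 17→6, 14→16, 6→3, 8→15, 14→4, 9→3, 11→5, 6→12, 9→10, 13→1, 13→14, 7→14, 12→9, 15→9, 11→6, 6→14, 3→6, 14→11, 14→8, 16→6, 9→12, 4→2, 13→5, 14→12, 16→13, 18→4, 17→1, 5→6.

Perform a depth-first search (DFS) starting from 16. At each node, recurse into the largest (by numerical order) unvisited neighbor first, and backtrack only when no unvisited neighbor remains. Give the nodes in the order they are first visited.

16 -> 13 -> 14 -> 18 -> 4 -> 2 -> 11 -> 6 -> 17 -> 1 -> 12 -> 9 -> 15 -> 10 -> 3 -> 5 -> 8 -> 7

Visit 16
16 → 13
13 → 14
14 → 18
18 → 4
4 → 2
2 → 11
11 → 6
6 → 17
17 → 1
6 → 12
12 → 9
9 → 15
9 → 10
9 → 3
11 → 5
5 → 8
13 → 7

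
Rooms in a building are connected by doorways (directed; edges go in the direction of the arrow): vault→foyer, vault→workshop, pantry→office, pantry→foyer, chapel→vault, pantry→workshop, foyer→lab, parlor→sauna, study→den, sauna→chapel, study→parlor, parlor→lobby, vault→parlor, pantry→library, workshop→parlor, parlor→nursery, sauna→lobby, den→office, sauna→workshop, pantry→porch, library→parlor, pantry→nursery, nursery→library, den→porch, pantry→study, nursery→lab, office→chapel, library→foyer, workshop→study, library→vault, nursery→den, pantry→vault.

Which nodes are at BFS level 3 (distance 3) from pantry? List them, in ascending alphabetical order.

lobby, sauna

Level 0: pantry
Level 1: foyer, library, nursery, office, porch, study, vault, workshop
Level 2: chapel, den, lab, parlor
Level 3: lobby, sauna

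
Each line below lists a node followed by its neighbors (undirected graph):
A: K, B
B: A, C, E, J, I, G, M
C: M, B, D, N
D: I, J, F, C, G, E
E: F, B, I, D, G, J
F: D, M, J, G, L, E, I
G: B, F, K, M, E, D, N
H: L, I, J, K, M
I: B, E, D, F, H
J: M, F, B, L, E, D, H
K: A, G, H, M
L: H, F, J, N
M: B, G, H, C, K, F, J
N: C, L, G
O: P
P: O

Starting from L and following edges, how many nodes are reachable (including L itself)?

BFS from L visits: L, N, J, H, F, G, C, M, E, D, B, K, I, A
Reachable nodes: 14 of 16 total.

14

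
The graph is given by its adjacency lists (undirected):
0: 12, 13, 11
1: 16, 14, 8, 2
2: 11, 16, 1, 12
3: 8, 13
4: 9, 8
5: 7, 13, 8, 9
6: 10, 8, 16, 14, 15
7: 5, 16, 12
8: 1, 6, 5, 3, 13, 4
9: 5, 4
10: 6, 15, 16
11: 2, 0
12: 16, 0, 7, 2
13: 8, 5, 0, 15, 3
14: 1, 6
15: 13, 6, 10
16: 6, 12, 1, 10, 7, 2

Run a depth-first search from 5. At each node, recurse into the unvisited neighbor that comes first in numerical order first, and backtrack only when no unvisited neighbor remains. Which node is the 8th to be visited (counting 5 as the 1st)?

8

Visit 5
5 → 7
7 → 12
12 → 0
0 → 11
11 → 2
2 → 1
1 → 8
8 → 3
3 → 13
13 → 15
15 → 6
6 → 10
10 → 16
6 → 14
8 → 4
4 → 9

Visit order: 5, 7, 12, 0, 11, 2, 1, 8, 3, 13, 15, 6, 10, 16, 14, 4, 9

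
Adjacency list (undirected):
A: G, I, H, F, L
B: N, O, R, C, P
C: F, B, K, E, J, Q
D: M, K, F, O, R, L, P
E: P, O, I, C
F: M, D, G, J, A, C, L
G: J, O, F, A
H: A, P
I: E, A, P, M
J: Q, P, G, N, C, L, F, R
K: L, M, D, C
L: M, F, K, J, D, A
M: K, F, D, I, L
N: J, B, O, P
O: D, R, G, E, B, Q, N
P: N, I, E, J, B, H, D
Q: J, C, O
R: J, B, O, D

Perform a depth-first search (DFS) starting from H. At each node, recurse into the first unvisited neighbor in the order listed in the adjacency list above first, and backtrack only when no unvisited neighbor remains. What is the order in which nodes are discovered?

Visit H
H → A
A → G
G → J
J → Q
Q → C
C → F
F → M
M → K
K → L
L → D
D → O
O → R
R → B
B → N
N → P
P → I
I → E

H -> A -> G -> J -> Q -> C -> F -> M -> K -> L -> D -> O -> R -> B -> N -> P -> I -> E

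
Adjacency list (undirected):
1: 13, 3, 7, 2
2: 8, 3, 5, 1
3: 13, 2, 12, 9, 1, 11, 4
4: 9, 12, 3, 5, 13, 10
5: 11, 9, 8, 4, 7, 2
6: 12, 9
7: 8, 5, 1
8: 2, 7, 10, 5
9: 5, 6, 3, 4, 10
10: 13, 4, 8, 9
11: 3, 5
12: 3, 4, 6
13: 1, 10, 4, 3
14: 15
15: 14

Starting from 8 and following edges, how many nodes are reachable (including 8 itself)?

13

BFS from 8 visits: 8, 2, 7, 10, 5, 3, 1, 13, 4, 9, 11, 12, 6
Reachable nodes: 13 of 15 total.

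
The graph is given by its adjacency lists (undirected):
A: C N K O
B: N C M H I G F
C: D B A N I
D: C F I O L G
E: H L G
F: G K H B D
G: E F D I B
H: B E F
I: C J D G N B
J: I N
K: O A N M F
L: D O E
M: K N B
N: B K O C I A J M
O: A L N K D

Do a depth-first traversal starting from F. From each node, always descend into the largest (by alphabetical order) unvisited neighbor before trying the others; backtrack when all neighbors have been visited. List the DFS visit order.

F K O N M B I J G E L D C A H

Visit F
F → K
K → O
O → N
N → M
M → B
B → I
I → J
I → G
G → E
E → L
L → D
D → C
C → A
E → H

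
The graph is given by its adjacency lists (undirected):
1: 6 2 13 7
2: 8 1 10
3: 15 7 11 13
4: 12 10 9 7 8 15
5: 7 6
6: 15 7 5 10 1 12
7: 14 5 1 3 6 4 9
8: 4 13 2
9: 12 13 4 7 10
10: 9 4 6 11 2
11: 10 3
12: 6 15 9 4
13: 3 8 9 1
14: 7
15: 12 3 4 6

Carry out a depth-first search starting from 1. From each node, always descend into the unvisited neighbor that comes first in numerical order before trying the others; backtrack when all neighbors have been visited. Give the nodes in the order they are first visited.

1, 2, 8, 4, 7, 3, 11, 10, 6, 5, 12, 9, 13, 15, 14

Visit 1
1 → 2
2 → 8
8 → 4
4 → 7
7 → 3
3 → 11
11 → 10
10 → 6
6 → 5
6 → 12
12 → 9
9 → 13
12 → 15
7 → 14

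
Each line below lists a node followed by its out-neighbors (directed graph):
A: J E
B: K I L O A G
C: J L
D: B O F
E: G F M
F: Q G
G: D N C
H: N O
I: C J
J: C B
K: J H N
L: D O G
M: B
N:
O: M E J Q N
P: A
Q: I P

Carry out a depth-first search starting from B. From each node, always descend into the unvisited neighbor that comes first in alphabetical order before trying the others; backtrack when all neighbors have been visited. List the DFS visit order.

B A E F G C J L D O M N Q I P K H

Visit B
B → A
A → E
E → F
F → G
G → C
C → J
C → L
L → D
D → O
O → M
O → N
O → Q
Q → I
Q → P
B → K
K → H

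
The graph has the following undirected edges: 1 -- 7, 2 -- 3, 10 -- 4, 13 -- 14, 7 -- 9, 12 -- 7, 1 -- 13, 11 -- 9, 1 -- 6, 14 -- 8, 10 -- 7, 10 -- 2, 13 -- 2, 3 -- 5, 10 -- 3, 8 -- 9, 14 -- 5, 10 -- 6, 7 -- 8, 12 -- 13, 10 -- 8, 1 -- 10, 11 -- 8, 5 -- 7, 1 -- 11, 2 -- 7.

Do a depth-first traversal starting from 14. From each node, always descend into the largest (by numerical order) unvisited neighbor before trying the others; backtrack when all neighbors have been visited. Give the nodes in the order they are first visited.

14 13 12 7 10 8 11 9 1 6 4 3 5 2

Visit 14
14 → 13
13 → 12
12 → 7
7 → 10
10 → 8
8 → 11
11 → 9
11 → 1
1 → 6
10 → 4
10 → 3
3 → 5
3 → 2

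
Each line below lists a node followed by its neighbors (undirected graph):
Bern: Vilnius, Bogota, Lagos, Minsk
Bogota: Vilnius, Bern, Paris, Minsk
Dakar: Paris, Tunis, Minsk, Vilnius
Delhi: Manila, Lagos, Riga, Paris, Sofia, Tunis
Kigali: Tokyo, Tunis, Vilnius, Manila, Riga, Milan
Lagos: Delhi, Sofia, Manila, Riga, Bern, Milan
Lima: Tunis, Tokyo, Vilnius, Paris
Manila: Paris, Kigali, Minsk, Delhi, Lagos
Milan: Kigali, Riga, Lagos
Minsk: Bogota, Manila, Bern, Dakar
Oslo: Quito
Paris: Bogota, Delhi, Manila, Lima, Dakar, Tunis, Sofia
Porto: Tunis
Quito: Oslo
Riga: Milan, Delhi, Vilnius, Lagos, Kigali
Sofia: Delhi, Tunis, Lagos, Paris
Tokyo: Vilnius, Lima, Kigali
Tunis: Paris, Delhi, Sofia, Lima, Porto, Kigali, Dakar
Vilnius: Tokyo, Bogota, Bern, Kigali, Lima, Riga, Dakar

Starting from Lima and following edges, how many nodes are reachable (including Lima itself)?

17

BFS from Lima visits: Lima, Paris, Tokyo, Tunis, Vilnius, Bogota, Dakar, Delhi, Manila, Sofia, Kigali, Porto, Bern, Riga, Minsk, Lagos, Milan
Reachable nodes: 17 of 19 total.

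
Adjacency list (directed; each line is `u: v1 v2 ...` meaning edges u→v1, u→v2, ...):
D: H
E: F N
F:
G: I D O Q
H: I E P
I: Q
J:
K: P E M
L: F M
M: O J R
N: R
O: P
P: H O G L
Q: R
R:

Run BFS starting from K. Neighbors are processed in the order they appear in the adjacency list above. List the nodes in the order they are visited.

Visit K; enqueue P, E, M → queue [P, E, M]
Visit P; enqueue H, O, G, L → queue [E, M, H, O, G, L]
Visit E; enqueue F, N → queue [M, H, O, G, L, F, N]
Visit M; enqueue J, R → queue [H, O, G, L, F, N, J, R]
Visit H; enqueue I → queue [O, G, L, F, N, J, R, I]
Visit O → queue [G, L, F, N, J, R, I]
Visit G; enqueue D, Q → queue [L, F, N, J, R, I, D, Q]
Visit L → queue [F, N, J, R, I, D, Q]
Visit F → queue [N, J, R, I, D, Q]
Visit N → queue [J, R, I, D, Q]
Visit J → queue [R, I, D, Q]
Visit R → queue [I, D, Q]
Visit I → queue [D, Q]
Visit D → queue [Q]
Visit Q → queue []

K P E M H O G L F N J R I D Q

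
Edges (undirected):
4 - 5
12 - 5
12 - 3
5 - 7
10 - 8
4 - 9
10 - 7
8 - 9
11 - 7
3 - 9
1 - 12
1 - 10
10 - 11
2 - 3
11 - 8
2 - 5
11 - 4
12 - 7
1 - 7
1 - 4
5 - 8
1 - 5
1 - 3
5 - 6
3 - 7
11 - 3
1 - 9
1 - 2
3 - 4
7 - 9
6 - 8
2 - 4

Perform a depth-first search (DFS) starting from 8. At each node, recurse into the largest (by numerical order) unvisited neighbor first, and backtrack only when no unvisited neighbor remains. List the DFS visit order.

Visit 8
8 → 11
11 → 10
10 → 7
7 → 12
12 → 5
5 → 6
5 → 4
4 → 9
9 → 3
3 → 2
2 → 1

8 → 11 → 10 → 7 → 12 → 5 → 6 → 4 → 9 → 3 → 2 → 1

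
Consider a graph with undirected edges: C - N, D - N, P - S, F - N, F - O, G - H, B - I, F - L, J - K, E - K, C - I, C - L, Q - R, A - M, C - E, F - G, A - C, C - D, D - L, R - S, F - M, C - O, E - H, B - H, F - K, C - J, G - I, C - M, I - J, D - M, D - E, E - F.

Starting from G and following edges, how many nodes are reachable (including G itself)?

15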